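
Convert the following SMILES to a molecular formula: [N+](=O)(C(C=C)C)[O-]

C4H7NO2

Heavy atoms from the SMILES: 4 C, 1 N, 2 O.
Implicit hydrogens by atom environment:
  2 × C: 1 H each → 2
  1 × C: 3 H
  1 × C: 2 H
  1 × N (charge +1): no H
  1 × O: no H
  1 × O (charge -1): no H
  Total hydrogens = 7.
Molecular formula: C4H7NO2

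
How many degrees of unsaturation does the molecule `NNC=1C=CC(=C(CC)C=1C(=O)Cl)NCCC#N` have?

Molecular formula from the SMILES: C12H15ClN4O.
DoU = (2C + 2 + N − H − X)/2 = (2·12 + 2 + 4 − 15 − 1)/2 = 14/2 = 7.
(Structurally: 1 ring(s) + 6 π bond(s) = 7.)

7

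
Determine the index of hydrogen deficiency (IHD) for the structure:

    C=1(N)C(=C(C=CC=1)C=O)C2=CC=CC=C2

Molecular formula from the SMILES: C13H11NO.
DoU = (2C + 2 + N − H − X)/2 = (2·13 + 2 + 1 − 11 − 0)/2 = 18/2 = 9.
(Structurally: 2 ring(s) + 7 π bond(s) = 9.)

9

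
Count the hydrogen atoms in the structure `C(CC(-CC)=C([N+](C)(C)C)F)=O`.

Hydrogens are implicit in SMILES; fill each atom to its normal valence:
  4 × C: 3 H each → 12
  2 × C: 2 H each → 4
  2 × C: no H
  1 × C: 1 H
  1 × F: no H
  1 × N (charge +1): no H
  1 × O: no H
  Total hydrogens = 17.

17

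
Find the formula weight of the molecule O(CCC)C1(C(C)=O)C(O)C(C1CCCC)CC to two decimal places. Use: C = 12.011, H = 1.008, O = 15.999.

Molecular formula: C15H28O3.
M = 15×12.011 + 28×1.008 + 3×15.999 = 256.39 g/mol.

256.39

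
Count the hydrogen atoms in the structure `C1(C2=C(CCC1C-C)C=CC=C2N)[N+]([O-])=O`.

16

Hydrogens are implicit in SMILES; fill each atom to its normal valence:
  3 × C: 2 H each → 6
  3 × C (aromatic): 1 H each → 3
  3 × C (aromatic): no H
  2 × C: 1 H each → 2
  1 × C: 3 H
  1 × N: 2 H
  1 × N (charge +1): no H
  1 × O: no H
  1 × O (charge -1): no H
  Total hydrogens = 16.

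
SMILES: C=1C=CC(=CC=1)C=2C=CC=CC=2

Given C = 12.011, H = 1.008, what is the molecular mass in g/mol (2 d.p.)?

Molecular formula: C12H10.
M = 12×12.011 + 10×1.008 = 154.21 g/mol.

154.21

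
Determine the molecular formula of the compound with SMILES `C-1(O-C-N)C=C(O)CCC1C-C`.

Heavy atoms from the SMILES: 9 C, 1 N, 2 O.
Implicit hydrogens by atom environment:
  4 × C: 2 H each → 8
  3 × C: 1 H each → 3
  1 × C: 3 H
  1 × C: no H
  1 × N: 2 H
  1 × O: 1 H
  1 × O: no H
  Total hydrogens = 17.
Molecular formula: C9H17NO2

C9H17NO2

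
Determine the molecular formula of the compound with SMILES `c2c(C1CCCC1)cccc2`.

C11H14

Heavy atoms from the SMILES: 11 C.
Implicit hydrogens by atom environment:
  5 × C (aromatic): 1 H each → 5
  4 × C: 2 H each → 8
  1 × C: 1 H
  1 × C (aromatic): no H
  Total hydrogens = 14.
Molecular formula: C11H14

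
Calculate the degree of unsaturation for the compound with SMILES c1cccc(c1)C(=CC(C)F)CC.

Molecular formula from the SMILES: C12H15F.
DoU = (2C + 2 + N − H − X)/2 = (2·12 + 2 + 0 − 15 − 1)/2 = 10/2 = 5.
(Structurally: 1 ring(s) + 4 π bond(s) = 5.)

5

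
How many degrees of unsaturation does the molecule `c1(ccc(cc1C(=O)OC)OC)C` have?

5

Molecular formula from the SMILES: C10H12O3.
DoU = (2C + 2 + N − H − X)/2 = (2·10 + 2 + 0 − 12 − 0)/2 = 10/2 = 5.
(Structurally: 1 ring(s) + 4 π bond(s) = 5.)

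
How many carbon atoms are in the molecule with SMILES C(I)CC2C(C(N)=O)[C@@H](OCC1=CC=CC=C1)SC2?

14

The symbol for carbon appears 14 times in the SMILES.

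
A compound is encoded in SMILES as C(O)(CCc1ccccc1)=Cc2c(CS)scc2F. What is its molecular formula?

C15H15FOS2

Heavy atoms from the SMILES: 15 C, 1 F, 1 O, 2 S.
Implicit hydrogens by atom environment:
  6 × C (aromatic): 1 H each → 6
  4 × C (aromatic): no H
  3 × C: 2 H each → 6
  1 × C: 1 H
  1 × C: no H
  1 × F: no H
  1 × O: 1 H
  1 × S: 1 H
  1 × S (aromatic): no H
  Total hydrogens = 15.
Molecular formula: C15H15FOS2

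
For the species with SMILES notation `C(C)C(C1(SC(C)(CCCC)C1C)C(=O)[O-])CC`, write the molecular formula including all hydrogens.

Heavy atoms from the SMILES: 15 C, 2 O, 1 S.
Implicit hydrogens by atom environment:
  5 × C: 3 H each → 15
  5 × C: 2 H each → 10
  3 × C: no H
  2 × C: 1 H each → 2
  1 × O: no H
  1 × O (charge -1): no H
  1 × S: no H
  Total hydrogens = 27.
Net charge -1.
Molecular formula: C15H27O2S-

C15H27O2S-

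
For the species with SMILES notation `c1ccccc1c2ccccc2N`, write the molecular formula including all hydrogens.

C12H11N

Heavy atoms from the SMILES: 12 C, 1 N.
Implicit hydrogens by atom environment:
  9 × C (aromatic): 1 H each → 9
  3 × C (aromatic): no H
  1 × N: 2 H
  Total hydrogens = 11.
Molecular formula: C12H11N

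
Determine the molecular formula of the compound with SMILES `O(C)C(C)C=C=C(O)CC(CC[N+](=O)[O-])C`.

C11H19NO4

Heavy atoms from the SMILES: 11 C, 1 N, 4 O.
Implicit hydrogens by atom environment:
  3 × C: 3 H each → 9
  3 × C: 2 H each → 6
  3 × C: 1 H each → 3
  2 × C: no H
  2 × O: no H
  1 × N (charge +1): no H
  1 × O: 1 H
  1 × O (charge -1): no H
  Total hydrogens = 19.
Molecular formula: C11H19NO4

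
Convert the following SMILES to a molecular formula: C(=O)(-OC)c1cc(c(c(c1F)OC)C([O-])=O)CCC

C13H14FO5-

Heavy atoms from the SMILES: 13 C, 1 F, 5 O.
Implicit hydrogens by atom environment:
  5 × C (aromatic): no H
  4 × O: no H
  3 × C: 3 H each → 9
  2 × C: 2 H each → 4
  2 × C: no H
  1 × C (aromatic): 1 H
  1 × F: no H
  1 × O (charge -1): no H
  Total hydrogens = 14.
Net charge -1.
Molecular formula: C13H14FO5-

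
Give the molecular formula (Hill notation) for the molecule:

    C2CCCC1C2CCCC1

C10H18

Heavy atoms from the SMILES: 10 C.
Implicit hydrogens by atom environment:
  8 × C: 2 H each → 16
  2 × C: 1 H each → 2
  Total hydrogens = 18.
Molecular formula: C10H18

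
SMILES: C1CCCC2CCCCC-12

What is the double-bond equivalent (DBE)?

Molecular formula from the SMILES: C10H18.
DoU = (2C + 2 + N − H − X)/2 = (2·10 + 2 + 0 − 18 − 0)/2 = 4/2 = 2.
(Structurally: 2 ring(s) + 0 π bond(s) = 2.)

2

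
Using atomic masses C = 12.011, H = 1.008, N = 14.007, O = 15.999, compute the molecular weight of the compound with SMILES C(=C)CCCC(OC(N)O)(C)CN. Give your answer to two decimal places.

Molecular formula: C9H20N2O2.
M = 9×12.011 + 20×1.008 + 2×14.007 + 2×15.999 = 188.27 g/mol.

188.27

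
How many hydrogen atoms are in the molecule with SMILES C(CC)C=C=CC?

Hydrogens are implicit in SMILES; fill each atom to its normal valence:
  2 × C: 3 H each → 6
  2 × C: 2 H each → 4
  2 × C: 1 H each → 2
  1 × C: no H
  Total hydrogens = 12.

12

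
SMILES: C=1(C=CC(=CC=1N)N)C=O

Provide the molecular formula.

Heavy atoms from the SMILES: 7 C, 2 N, 1 O.
Implicit hydrogens by atom environment:
  3 × C (aromatic): 1 H each → 3
  3 × C (aromatic): no H
  2 × N: 2 H each → 4
  1 × C: 1 H
  1 × O: no H
  Total hydrogens = 8.
Molecular formula: C7H8N2O

C7H8N2O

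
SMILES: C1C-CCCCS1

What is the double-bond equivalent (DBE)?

1

Molecular formula from the SMILES: C6H12S.
DoU = (2C + 2 + N − H − X)/2 = (2·6 + 2 + 0 − 12 − 0)/2 = 2/2 = 1.
(Structurally: 1 ring(s) + 0 π bond(s) = 1.)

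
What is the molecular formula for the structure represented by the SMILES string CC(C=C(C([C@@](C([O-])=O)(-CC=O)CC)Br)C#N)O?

Heavy atoms from the SMILES: 1 Br, 12 C, 1 N, 4 O.
Implicit hydrogens by atom environment:
  4 × C: 1 H each → 4
  4 × C: no H
  2 × C: 3 H each → 6
  2 × C: 2 H each → 4
  2 × O: no H
  1 × Br: no H
  1 × N: no H
  1 × O: 1 H
  1 × O (charge -1): no H
  Total hydrogens = 15.
Net charge -1.
Molecular formula: C12H15BrNO4-

C12H15BrNO4-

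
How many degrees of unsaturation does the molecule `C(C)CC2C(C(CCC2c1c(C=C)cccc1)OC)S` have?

6

Molecular formula from the SMILES: C18H26OS.
DoU = (2C + 2 + N − H − X)/2 = (2·18 + 2 + 0 − 26 − 0)/2 = 12/2 = 6.
(Structurally: 2 ring(s) + 4 π bond(s) = 6.)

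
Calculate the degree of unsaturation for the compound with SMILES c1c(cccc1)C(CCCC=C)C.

Molecular formula from the SMILES: C13H18.
DoU = (2C + 2 + N − H − X)/2 = (2·13 + 2 + 0 − 18 − 0)/2 = 10/2 = 5.
(Structurally: 1 ring(s) + 4 π bond(s) = 5.)

5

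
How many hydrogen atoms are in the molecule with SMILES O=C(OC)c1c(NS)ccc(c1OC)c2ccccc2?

Hydrogens are implicit in SMILES; fill each atom to its normal valence:
  7 × C (aromatic): 1 H each → 7
  5 × C (aromatic): no H
  3 × O: no H
  2 × C: 3 H each → 6
  1 × C: no H
  1 × N: 1 H
  1 × S: 1 H
  Total hydrogens = 15.

15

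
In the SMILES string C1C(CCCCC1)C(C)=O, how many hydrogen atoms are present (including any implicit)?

16

Hydrogens are implicit in SMILES; fill each atom to its normal valence:
  6 × C: 2 H each → 12
  1 × C: 3 H
  1 × C: 1 H
  1 × C: no H
  1 × O: no H
  Total hydrogens = 16.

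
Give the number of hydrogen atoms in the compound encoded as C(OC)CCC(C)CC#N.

15

Hydrogens are implicit in SMILES; fill each atom to its normal valence:
  4 × C: 2 H each → 8
  2 × C: 3 H each → 6
  1 × C: 1 H
  1 × C: no H
  1 × N: no H
  1 × O: no H
  Total hydrogens = 15.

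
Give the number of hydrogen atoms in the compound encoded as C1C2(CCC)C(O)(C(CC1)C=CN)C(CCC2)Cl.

Hydrogens are implicit in SMILES; fill each atom to its normal valence:
  8 × C: 2 H each → 16
  4 × C: 1 H each → 4
  2 × C: no H
  1 × C: 3 H
  1 × Cl: no H
  1 × N: 2 H
  1 × O: 1 H
  Total hydrogens = 26.

26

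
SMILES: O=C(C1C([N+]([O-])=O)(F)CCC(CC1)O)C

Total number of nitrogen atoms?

1

The symbol for nitrogen appears 1 time in the SMILES.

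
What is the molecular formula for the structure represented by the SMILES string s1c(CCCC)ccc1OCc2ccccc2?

Heavy atoms from the SMILES: 15 C, 1 O, 1 S.
Implicit hydrogens by atom environment:
  7 × C (aromatic): 1 H each → 7
  4 × C: 2 H each → 8
  3 × C (aromatic): no H
  1 × C: 3 H
  1 × O: no H
  1 × S (aromatic): no H
  Total hydrogens = 18.
Molecular formula: C15H18OS

C15H18OS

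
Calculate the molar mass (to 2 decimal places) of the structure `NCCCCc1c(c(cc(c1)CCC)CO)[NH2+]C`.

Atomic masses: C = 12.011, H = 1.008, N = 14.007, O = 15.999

251.39

Molecular formula: C15H27N2O+.
M = 15×12.011 + 27×1.008 + 2×14.007 + 1×15.999 = 251.39 g/mol.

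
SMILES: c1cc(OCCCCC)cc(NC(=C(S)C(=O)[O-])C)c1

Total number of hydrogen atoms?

Hydrogens are implicit in SMILES; fill each atom to its normal valence:
  4 × C: 2 H each → 8
  4 × C (aromatic): 1 H each → 4
  3 × C: no H
  2 × C: 3 H each → 6
  2 × C (aromatic): no H
  2 × O: no H
  1 × N: 1 H
  1 × O (charge -1): no H
  1 × S: 1 H
  Total hydrogens = 20.

20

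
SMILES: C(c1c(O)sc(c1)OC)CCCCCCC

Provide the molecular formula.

Heavy atoms from the SMILES: 13 C, 2 O, 1 S.
Implicit hydrogens by atom environment:
  7 × C: 2 H each → 14
  3 × C (aromatic): no H
  2 × C: 3 H each → 6
  1 × C (aromatic): 1 H
  1 × O: 1 H
  1 × O: no H
  1 × S (aromatic): no H
  Total hydrogens = 22.
Molecular formula: C13H22O2S

C13H22O2S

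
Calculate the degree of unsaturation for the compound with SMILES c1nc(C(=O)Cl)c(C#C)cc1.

7

Molecular formula from the SMILES: C8H4ClNO.
DoU = (2C + 2 + N − H − X)/2 = (2·8 + 2 + 1 − 4 − 1)/2 = 14/2 = 7.
(Structurally: 1 ring(s) + 6 π bond(s) = 7.)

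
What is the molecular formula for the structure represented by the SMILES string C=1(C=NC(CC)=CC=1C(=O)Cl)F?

C8H7ClFNO

Heavy atoms from the SMILES: 8 C, 1 Cl, 1 F, 1 N, 1 O.
Implicit hydrogens by atom environment:
  3 × C (aromatic): no H
  2 × C (aromatic): 1 H each → 2
  1 × C: 3 H
  1 × C: 2 H
  1 × C: no H
  1 × Cl: no H
  1 × F: no H
  1 × N (aromatic): no H
  1 × O: no H
  Total hydrogens = 7.
Molecular formula: C8H7ClFNO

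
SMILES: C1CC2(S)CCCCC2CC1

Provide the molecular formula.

Heavy atoms from the SMILES: 10 C, 1 S.
Implicit hydrogens by atom environment:
  8 × C: 2 H each → 16
  1 × C: 1 H
  1 × C: no H
  1 × S: 1 H
  Total hydrogens = 18.
Molecular formula: C10H18S

C10H18S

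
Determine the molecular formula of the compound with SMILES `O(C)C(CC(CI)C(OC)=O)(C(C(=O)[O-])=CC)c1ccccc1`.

Heavy atoms from the SMILES: 17 C, 1 I, 5 O.
Implicit hydrogens by atom environment:
  5 × C (aromatic): 1 H each → 5
  4 × C: no H
  4 × O: no H
  3 × C: 3 H each → 9
  2 × C: 2 H each → 4
  2 × C: 1 H each → 2
  1 × C (aromatic): no H
  1 × I: no H
  1 × O (charge -1): no H
  Total hydrogens = 20.
Net charge -1.
Molecular formula: C17H20IO5-

C17H20IO5-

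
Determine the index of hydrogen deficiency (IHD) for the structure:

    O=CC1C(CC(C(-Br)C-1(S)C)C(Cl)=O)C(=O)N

Molecular formula from the SMILES: C10H13BrClNO3S.
DoU = (2C + 2 + N − H − X)/2 = (2·10 + 2 + 1 − 13 − 2)/2 = 8/2 = 4.
(Structurally: 1 ring(s) + 3 π bond(s) = 4.)

4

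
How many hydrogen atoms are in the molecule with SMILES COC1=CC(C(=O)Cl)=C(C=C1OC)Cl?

Hydrogens are implicit in SMILES; fill each atom to its normal valence:
  4 × C (aromatic): no H
  3 × O: no H
  2 × C: 3 H each → 6
  2 × C (aromatic): 1 H each → 2
  2 × Cl: no H
  1 × C: no H
  Total hydrogens = 8.

8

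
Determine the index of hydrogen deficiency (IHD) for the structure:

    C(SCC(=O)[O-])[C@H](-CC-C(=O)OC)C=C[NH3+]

3

Molecular formula from the SMILES: C10H17NO4S.
DoU = (2C + 2 + N − H − X)/2 = (2·10 + 2 + 1 − 17 − 0)/2 = 6/2 = 3.
(Structurally: 0 ring(s) + 3 π bond(s) = 3.)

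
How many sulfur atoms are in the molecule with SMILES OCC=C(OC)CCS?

1

The symbol for sulfur appears 1 time in the SMILES.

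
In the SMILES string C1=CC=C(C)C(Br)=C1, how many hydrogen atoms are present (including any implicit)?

7

Hydrogens are implicit in SMILES; fill each atom to its normal valence:
  4 × C (aromatic): 1 H each → 4
  2 × C (aromatic): no H
  1 × Br: no H
  1 × C: 3 H
  Total hydrogens = 7.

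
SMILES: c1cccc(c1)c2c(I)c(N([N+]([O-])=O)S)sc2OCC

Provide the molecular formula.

C12H11IN2O3S2

Heavy atoms from the SMILES: 12 C, 1 I, 2 N, 3 O, 2 S.
Implicit hydrogens by atom environment:
  5 × C (aromatic): 1 H each → 5
  5 × C (aromatic): no H
  2 × O: no H
  1 × C: 3 H
  1 × C: 2 H
  1 × I: no H
  1 × N: no H
  1 × N (charge +1): no H
  1 × O (charge -1): no H
  1 × S: 1 H
  1 × S (aromatic): no H
  Total hydrogens = 11.
Molecular formula: C12H11IN2O3S2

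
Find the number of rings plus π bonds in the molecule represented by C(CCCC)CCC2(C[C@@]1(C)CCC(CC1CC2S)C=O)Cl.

Molecular formula from the SMILES: C19H33ClOS.
DoU = (2C + 2 + N − H − X)/2 = (2·19 + 2 + 0 − 33 − 1)/2 = 6/2 = 3.
(Structurally: 2 ring(s) + 1 π bond(s) = 3.)

3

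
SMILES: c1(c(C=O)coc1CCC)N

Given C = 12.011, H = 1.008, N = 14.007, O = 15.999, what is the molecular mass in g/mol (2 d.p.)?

153.18

Molecular formula: C8H11NO2.
M = 8×12.011 + 11×1.008 + 1×14.007 + 2×15.999 = 153.18 g/mol.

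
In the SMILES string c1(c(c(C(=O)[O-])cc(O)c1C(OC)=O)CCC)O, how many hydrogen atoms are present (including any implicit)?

13

Hydrogens are implicit in SMILES; fill each atom to its normal valence:
  5 × C (aromatic): no H
  3 × O: no H
  2 × C: 3 H each → 6
  2 × C: 2 H each → 4
  2 × C: no H
  2 × O: 1 H each → 2
  1 × C (aromatic): 1 H
  1 × O (charge -1): no H
  Total hydrogens = 13.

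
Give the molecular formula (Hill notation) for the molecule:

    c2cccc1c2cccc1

Heavy atoms from the SMILES: 10 C.
Implicit hydrogens by atom environment:
  8 × C (aromatic): 1 H each → 8
  2 × C (aromatic): no H
  Total hydrogens = 8.
Molecular formula: C10H8

C10H8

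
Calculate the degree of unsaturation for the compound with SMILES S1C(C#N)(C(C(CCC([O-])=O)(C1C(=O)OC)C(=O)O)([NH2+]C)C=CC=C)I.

Molecular formula from the SMILES: C16H19IN2O6S.
DoU = (2C + 2 + N − H − X)/2 = (2·16 + 2 + 2 − 19 − 1)/2 = 16/2 = 8.
(Structurally: 1 ring(s) + 7 π bond(s) = 8.)

8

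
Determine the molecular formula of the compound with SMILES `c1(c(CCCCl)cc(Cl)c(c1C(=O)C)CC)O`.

C13H16Cl2O2

Heavy atoms from the SMILES: 13 C, 2 Cl, 2 O.
Implicit hydrogens by atom environment:
  5 × C (aromatic): no H
  4 × C: 2 H each → 8
  2 × C: 3 H each → 6
  2 × Cl: no H
  1 × C (aromatic): 1 H
  1 × C: no H
  1 × O: 1 H
  1 × O: no H
  Total hydrogens = 16.
Molecular formula: C13H16Cl2O2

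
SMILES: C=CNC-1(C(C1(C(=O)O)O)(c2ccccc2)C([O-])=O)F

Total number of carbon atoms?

13

The symbol for carbon appears 13 times in the SMILES. Lowercase c denotes aromatic carbon and counts toward C.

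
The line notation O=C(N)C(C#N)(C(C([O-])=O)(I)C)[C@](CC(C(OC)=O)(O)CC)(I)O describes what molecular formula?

Heavy atoms from the SMILES: 13 C, 2 I, 2 N, 7 O.
Implicit hydrogens by atom environment:
  8 × C: no H
  4 × O: no H
  3 × C: 3 H each → 9
  2 × C: 2 H each → 4
  2 × I: no H
  2 × O: 1 H each → 2
  1 × N: 2 H
  1 × N: no H
  1 × O (charge -1): no H
  Total hydrogens = 17.
Net charge -1.
Molecular formula: C13H17I2N2O7-

C13H17I2N2O7-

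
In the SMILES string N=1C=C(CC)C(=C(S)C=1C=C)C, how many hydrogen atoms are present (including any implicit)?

Hydrogens are implicit in SMILES; fill each atom to its normal valence:
  4 × C (aromatic): no H
  2 × C: 3 H each → 6
  2 × C: 2 H each → 4
  1 × C (aromatic): 1 H
  1 × C: 1 H
  1 × N (aromatic): no H
  1 × S: 1 H
  Total hydrogens = 13.

13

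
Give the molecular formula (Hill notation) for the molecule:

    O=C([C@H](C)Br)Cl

Heavy atoms from the SMILES: 1 Br, 3 C, 1 Cl, 1 O.
Implicit hydrogens by atom environment:
  1 × Br: no H
  1 × C: 3 H
  1 × C: 1 H
  1 × C: no H
  1 × Cl: no H
  1 × O: no H
  Total hydrogens = 4.
Molecular formula: C3H4BrClO

C3H4BrClO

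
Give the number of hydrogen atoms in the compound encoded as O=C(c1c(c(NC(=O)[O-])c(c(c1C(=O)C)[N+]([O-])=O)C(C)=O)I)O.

Hydrogens are implicit in SMILES; fill each atom to its normal valence:
  6 × C (aromatic): no H
  5 × O: no H
  4 × C: no H
  2 × C: 3 H each → 6
  2 × O (charge -1): no H
  1 × I: no H
  1 × N: 1 H
  1 × N (charge +1): no H
  1 × O: 1 H
  Total hydrogens = 8.

8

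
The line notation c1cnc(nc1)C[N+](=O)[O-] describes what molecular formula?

C5H5N3O2

Heavy atoms from the SMILES: 5 C, 3 N, 2 O.
Implicit hydrogens by atom environment:
  3 × C (aromatic): 1 H each → 3
  2 × N (aromatic): no H
  1 × C: 2 H
  1 × C (aromatic): no H
  1 × N (charge +1): no H
  1 × O: no H
  1 × O (charge -1): no H
  Total hydrogens = 5.
Molecular formula: C5H5N3O2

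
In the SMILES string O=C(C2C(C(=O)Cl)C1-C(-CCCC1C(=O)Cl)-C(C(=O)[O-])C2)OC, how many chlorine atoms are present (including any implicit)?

2

The symbol for chlorine appears 2 times in the SMILES.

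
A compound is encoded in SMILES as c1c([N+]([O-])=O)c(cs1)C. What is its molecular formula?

C5H5NO2S

Heavy atoms from the SMILES: 5 C, 1 N, 2 O, 1 S.
Implicit hydrogens by atom environment:
  2 × C (aromatic): 1 H each → 2
  2 × C (aromatic): no H
  1 × C: 3 H
  1 × N (charge +1): no H
  1 × O: no H
  1 × O (charge -1): no H
  1 × S (aromatic): no H
  Total hydrogens = 5.
Molecular formula: C5H5NO2S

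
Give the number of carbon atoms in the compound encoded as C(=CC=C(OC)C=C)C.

The symbol for carbon appears 8 times in the SMILES.

8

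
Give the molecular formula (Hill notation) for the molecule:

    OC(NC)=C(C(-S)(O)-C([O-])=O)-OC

C6H10NO5S-

Heavy atoms from the SMILES: 6 C, 1 N, 5 O, 1 S.
Implicit hydrogens by atom environment:
  4 × C: no H
  2 × C: 3 H each → 6
  2 × O: 1 H each → 2
  2 × O: no H
  1 × N: 1 H
  1 × O (charge -1): no H
  1 × S: 1 H
  Total hydrogens = 10.
Net charge -1.
Molecular formula: C6H10NO5S-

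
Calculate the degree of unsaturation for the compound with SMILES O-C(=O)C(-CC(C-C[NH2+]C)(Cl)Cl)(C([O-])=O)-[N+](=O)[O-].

3

Molecular formula from the SMILES: C8H12Cl2N2O6.
DoU = (2C + 2 + N − H − X)/2 = (2·8 + 2 + 2 − 12 − 2)/2 = 6/2 = 3.
(Structurally: 0 ring(s) + 3 π bond(s) = 3.)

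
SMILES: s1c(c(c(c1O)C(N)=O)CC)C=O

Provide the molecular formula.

C8H9NO3S

Heavy atoms from the SMILES: 8 C, 1 N, 3 O, 1 S.
Implicit hydrogens by atom environment:
  4 × C (aromatic): no H
  2 × O: no H
  1 × C: 3 H
  1 × C: 2 H
  1 × C: 1 H
  1 × C: no H
  1 × N: 2 H
  1 × O: 1 H
  1 × S (aromatic): no H
  Total hydrogens = 9.
Molecular formula: C8H9NO3S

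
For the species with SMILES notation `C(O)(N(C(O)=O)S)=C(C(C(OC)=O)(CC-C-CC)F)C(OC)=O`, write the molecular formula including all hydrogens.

Heavy atoms from the SMILES: 13 C, 1 F, 1 N, 7 O, 1 S.
Implicit hydrogens by atom environment:
  6 × C: no H
  5 × O: no H
  4 × C: 2 H each → 8
  3 × C: 3 H each → 9
  2 × O: 1 H each → 2
  1 × F: no H
  1 × N: no H
  1 × S: 1 H
  Total hydrogens = 20.
Molecular formula: C13H20FNO7S

C13H20FNO7S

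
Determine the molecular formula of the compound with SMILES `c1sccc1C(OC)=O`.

C6H6O2S

Heavy atoms from the SMILES: 6 C, 2 O, 1 S.
Implicit hydrogens by atom environment:
  3 × C (aromatic): 1 H each → 3
  2 × O: no H
  1 × C: 3 H
  1 × C (aromatic): no H
  1 × C: no H
  1 × S (aromatic): no H
  Total hydrogens = 6.
Molecular formula: C6H6O2S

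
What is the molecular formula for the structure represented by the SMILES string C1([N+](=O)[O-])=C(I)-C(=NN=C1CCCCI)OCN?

C9H12I2N4O3

Heavy atoms from the SMILES: 9 C, 2 I, 4 N, 3 O.
Implicit hydrogens by atom environment:
  5 × C: 2 H each → 10
  4 × C (aromatic): no H
  2 × I: no H
  2 × N (aromatic): no H
  2 × O: no H
  1 × N: 2 H
  1 × N (charge +1): no H
  1 × O (charge -1): no H
  Total hydrogens = 12.
Molecular formula: C9H12I2N4O3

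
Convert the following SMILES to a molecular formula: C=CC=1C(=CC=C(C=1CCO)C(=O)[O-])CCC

C14H17O3-

Heavy atoms from the SMILES: 14 C, 3 O.
Implicit hydrogens by atom environment:
  5 × C: 2 H each → 10
  4 × C (aromatic): no H
  2 × C (aromatic): 1 H each → 2
  1 × C: 3 H
  1 × C: 1 H
  1 × C: no H
  1 × O: 1 H
  1 × O: no H
  1 × O (charge -1): no H
  Total hydrogens = 17.
Net charge -1.
Molecular formula: C14H17O3-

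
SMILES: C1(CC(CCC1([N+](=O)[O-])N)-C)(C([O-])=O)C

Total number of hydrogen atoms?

Hydrogens are implicit in SMILES; fill each atom to its normal valence:
  3 × C: 2 H each → 6
  3 × C: no H
  2 × C: 3 H each → 6
  2 × O: no H
  2 × O (charge -1): no H
  1 × C: 1 H
  1 × N: 2 H
  1 × N (charge +1): no H
  Total hydrogens = 15.

15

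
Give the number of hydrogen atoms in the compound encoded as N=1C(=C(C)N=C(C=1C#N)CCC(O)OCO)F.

Hydrogens are implicit in SMILES; fill each atom to its normal valence:
  4 × C (aromatic): no H
  3 × C: 2 H each → 6
  2 × N (aromatic): no H
  2 × O: 1 H each → 2
  1 × C: 3 H
  1 × C: 1 H
  1 × C: no H
  1 × F: no H
  1 × N: no H
  1 × O: no H
  Total hydrogens = 12.

12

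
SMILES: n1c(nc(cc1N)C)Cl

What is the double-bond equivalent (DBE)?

4

Molecular formula from the SMILES: C5H6ClN3.
DoU = (2C + 2 + N − H − X)/2 = (2·5 + 2 + 3 − 6 − 1)/2 = 8/2 = 4.
(Structurally: 1 ring(s) + 3 π bond(s) = 4.)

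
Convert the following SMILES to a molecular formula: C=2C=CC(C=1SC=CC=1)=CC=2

C10H8S

Heavy atoms from the SMILES: 10 C, 1 S.
Implicit hydrogens by atom environment:
  8 × C (aromatic): 1 H each → 8
  2 × C (aromatic): no H
  1 × S (aromatic): no H
  Total hydrogens = 8.
Molecular formula: C10H8S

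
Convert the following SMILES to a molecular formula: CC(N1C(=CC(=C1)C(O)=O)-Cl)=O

C7H6ClNO3

Heavy atoms from the SMILES: 7 C, 1 Cl, 1 N, 3 O.
Implicit hydrogens by atom environment:
  2 × C (aromatic): 1 H each → 2
  2 × C (aromatic): no H
  2 × C: no H
  2 × O: no H
  1 × C: 3 H
  1 × Cl: no H
  1 × N (aromatic): no H
  1 × O: 1 H
  Total hydrogens = 6.
Molecular formula: C7H6ClNO3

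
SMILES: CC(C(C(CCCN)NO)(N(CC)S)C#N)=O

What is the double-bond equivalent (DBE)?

3

Molecular formula from the SMILES: C10H20N4O2S.
DoU = (2C + 2 + N − H − X)/2 = (2·10 + 2 + 4 − 20 − 0)/2 = 6/2 = 3.
(Structurally: 0 ring(s) + 3 π bond(s) = 3.)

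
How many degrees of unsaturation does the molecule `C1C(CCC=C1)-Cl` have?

2

Molecular formula from the SMILES: C6H9Cl.
DoU = (2C + 2 + N − H − X)/2 = (2·6 + 2 + 0 − 9 − 1)/2 = 4/2 = 2.
(Structurally: 1 ring(s) + 1 π bond(s) = 2.)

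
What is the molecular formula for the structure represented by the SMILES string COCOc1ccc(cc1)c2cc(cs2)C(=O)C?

Heavy atoms from the SMILES: 14 C, 3 O, 1 S.
Implicit hydrogens by atom environment:
  6 × C (aromatic): 1 H each → 6
  4 × C (aromatic): no H
  3 × O: no H
  2 × C: 3 H each → 6
  1 × C: 2 H
  1 × C: no H
  1 × S (aromatic): no H
  Total hydrogens = 14.
Molecular formula: C14H14O3S

C14H14O3S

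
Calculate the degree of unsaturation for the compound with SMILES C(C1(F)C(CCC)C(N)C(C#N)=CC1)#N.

6

Molecular formula from the SMILES: C11H14FN3.
DoU = (2C + 2 + N − H − X)/2 = (2·11 + 2 + 3 − 14 − 1)/2 = 12/2 = 6.
(Structurally: 1 ring(s) + 5 π bond(s) = 6.)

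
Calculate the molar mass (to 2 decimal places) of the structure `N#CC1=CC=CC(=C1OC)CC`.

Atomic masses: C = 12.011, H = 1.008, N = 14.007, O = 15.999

Molecular formula: C10H11NO.
M = 10×12.011 + 11×1.008 + 1×14.007 + 1×15.999 = 161.20 g/mol.

161.20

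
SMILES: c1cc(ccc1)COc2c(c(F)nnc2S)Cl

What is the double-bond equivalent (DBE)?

8

Molecular formula from the SMILES: C11H8ClFN2OS.
DoU = (2C + 2 + N − H − X)/2 = (2·11 + 2 + 2 − 8 − 2)/2 = 16/2 = 8.
(Structurally: 2 ring(s) + 6 π bond(s) = 8.)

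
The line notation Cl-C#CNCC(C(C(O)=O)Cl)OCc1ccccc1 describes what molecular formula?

C13H13Cl2NO3

Heavy atoms from the SMILES: 13 C, 2 Cl, 1 N, 3 O.
Implicit hydrogens by atom environment:
  5 × C (aromatic): 1 H each → 5
  3 × C: no H
  2 × C: 2 H each → 4
  2 × C: 1 H each → 2
  2 × Cl: no H
  2 × O: no H
  1 × C (aromatic): no H
  1 × N: 1 H
  1 × O: 1 H
  Total hydrogens = 13.
Molecular formula: C13H13Cl2NO3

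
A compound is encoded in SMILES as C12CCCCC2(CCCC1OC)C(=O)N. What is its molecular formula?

Heavy atoms from the SMILES: 12 C, 1 N, 2 O.
Implicit hydrogens by atom environment:
  7 × C: 2 H each → 14
  2 × C: 1 H each → 2
  2 × C: no H
  2 × O: no H
  1 × C: 3 H
  1 × N: 2 H
  Total hydrogens = 21.
Molecular formula: C12H21NO2

C12H21NO2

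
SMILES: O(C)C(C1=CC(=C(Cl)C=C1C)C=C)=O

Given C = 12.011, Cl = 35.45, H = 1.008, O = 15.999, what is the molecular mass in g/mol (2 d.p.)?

Molecular formula: C11H11ClO2.
M = 11×12.011 + 1×35.45 + 11×1.008 + 2×15.999 = 210.66 g/mol.

210.66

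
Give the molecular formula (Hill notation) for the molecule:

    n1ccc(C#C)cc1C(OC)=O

C9H7NO2

Heavy atoms from the SMILES: 9 C, 1 N, 2 O.
Implicit hydrogens by atom environment:
  3 × C (aromatic): 1 H each → 3
  2 × C (aromatic): no H
  2 × C: no H
  2 × O: no H
  1 × C: 3 H
  1 × C: 1 H
  1 × N (aromatic): no H
  Total hydrogens = 7.
Molecular formula: C9H7NO2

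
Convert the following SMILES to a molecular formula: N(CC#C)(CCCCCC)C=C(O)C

C12H21NO

Heavy atoms from the SMILES: 12 C, 1 N, 1 O.
Implicit hydrogens by atom environment:
  6 × C: 2 H each → 12
  2 × C: 3 H each → 6
  2 × C: 1 H each → 2
  2 × C: no H
  1 × N: no H
  1 × O: 1 H
  Total hydrogens = 21.
Molecular formula: C12H21NO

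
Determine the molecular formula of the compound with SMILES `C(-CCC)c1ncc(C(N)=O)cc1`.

Heavy atoms from the SMILES: 10 C, 2 N, 1 O.
Implicit hydrogens by atom environment:
  3 × C: 2 H each → 6
  3 × C (aromatic): 1 H each → 3
  2 × C (aromatic): no H
  1 × C: 3 H
  1 × C: no H
  1 × N: 2 H
  1 × N (aromatic): no H
  1 × O: no H
  Total hydrogens = 14.
Molecular formula: C10H14N2O

C10H14N2O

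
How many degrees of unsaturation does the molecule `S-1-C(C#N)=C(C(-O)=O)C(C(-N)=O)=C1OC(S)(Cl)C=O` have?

8

Molecular formula from the SMILES: C9H5ClN2O5S2.
DoU = (2C + 2 + N − H − X)/2 = (2·9 + 2 + 2 − 5 − 1)/2 = 16/2 = 8.
(Structurally: 1 ring(s) + 7 π bond(s) = 8.)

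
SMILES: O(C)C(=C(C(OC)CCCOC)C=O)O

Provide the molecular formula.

Heavy atoms from the SMILES: 10 C, 5 O.
Implicit hydrogens by atom environment:
  4 × O: no H
  3 × C: 3 H each → 9
  3 × C: 2 H each → 6
  2 × C: 1 H each → 2
  2 × C: no H
  1 × O: 1 H
  Total hydrogens = 18.
Molecular formula: C10H18O5

C10H18O5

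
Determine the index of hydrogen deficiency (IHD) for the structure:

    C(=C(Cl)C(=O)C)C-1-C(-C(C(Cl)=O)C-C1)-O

4

Molecular formula from the SMILES: C10H12Cl2O3.
DoU = (2C + 2 + N − H − X)/2 = (2·10 + 2 + 0 − 12 − 2)/2 = 8/2 = 4.
(Structurally: 1 ring(s) + 3 π bond(s) = 4.)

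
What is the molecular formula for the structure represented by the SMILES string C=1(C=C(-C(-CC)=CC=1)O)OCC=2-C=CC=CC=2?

C15H16O2

Heavy atoms from the SMILES: 15 C, 2 O.
Implicit hydrogens by atom environment:
  8 × C (aromatic): 1 H each → 8
  4 × C (aromatic): no H
  2 × C: 2 H each → 4
  1 × C: 3 H
  1 × O: 1 H
  1 × O: no H
  Total hydrogens = 16.
Molecular formula: C15H16O2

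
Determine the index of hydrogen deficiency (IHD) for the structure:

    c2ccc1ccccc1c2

7

Molecular formula from the SMILES: C10H8.
DoU = (2C + 2 + N − H − X)/2 = (2·10 + 2 + 0 − 8 − 0)/2 = 14/2 = 7.
(Structurally: 2 ring(s) + 5 π bond(s) = 7.)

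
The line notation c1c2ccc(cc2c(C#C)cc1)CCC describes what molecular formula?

Heavy atoms from the SMILES: 15 C.
Implicit hydrogens by atom environment:
  6 × C (aromatic): 1 H each → 6
  4 × C (aromatic): no H
  2 × C: 2 H each → 4
  1 × C: 3 H
  1 × C: 1 H
  1 × C: no H
  Total hydrogens = 14.
Molecular formula: C15H14

C15H14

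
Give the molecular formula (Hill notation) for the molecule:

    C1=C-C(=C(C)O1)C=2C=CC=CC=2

C11H10O

Heavy atoms from the SMILES: 11 C, 1 O.
Implicit hydrogens by atom environment:
  7 × C (aromatic): 1 H each → 7
  3 × C (aromatic): no H
  1 × C: 3 H
  1 × O (aromatic): no H
  Total hydrogens = 10.
Molecular formula: C11H10O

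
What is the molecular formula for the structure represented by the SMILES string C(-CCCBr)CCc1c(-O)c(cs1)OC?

Heavy atoms from the SMILES: 1 Br, 11 C, 2 O, 1 S.
Implicit hydrogens by atom environment:
  6 × C: 2 H each → 12
  3 × C (aromatic): no H
  1 × Br: no H
  1 × C: 3 H
  1 × C (aromatic): 1 H
  1 × O: 1 H
  1 × O: no H
  1 × S (aromatic): no H
  Total hydrogens = 17.
Molecular formula: C11H17BrO2S

C11H17BrO2S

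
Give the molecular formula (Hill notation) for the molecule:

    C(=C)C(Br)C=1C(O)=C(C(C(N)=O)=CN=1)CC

Heavy atoms from the SMILES: 1 Br, 11 C, 2 N, 2 O.
Implicit hydrogens by atom environment:
  4 × C (aromatic): no H
  2 × C: 2 H each → 4
  2 × C: 1 H each → 2
  1 × Br: no H
  1 × C: 3 H
  1 × C (aromatic): 1 H
  1 × C: no H
  1 × N: 2 H
  1 × N (aromatic): no H
  1 × O: 1 H
  1 × O: no H
  Total hydrogens = 13.
Molecular formula: C11H13BrN2O2

C11H13BrN2O2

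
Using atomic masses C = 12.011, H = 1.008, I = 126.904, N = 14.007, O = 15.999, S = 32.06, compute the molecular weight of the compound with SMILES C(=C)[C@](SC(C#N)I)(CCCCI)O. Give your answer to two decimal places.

437.08

Molecular formula: C9H13I2NOS.
M = 9×12.011 + 13×1.008 + 2×126.904 + 1×14.007 + 1×15.999 + 1×32.06 = 437.08 g/mol.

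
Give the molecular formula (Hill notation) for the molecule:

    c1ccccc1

Heavy atoms from the SMILES: 6 C.
Implicit hydrogens by atom environment:
  6 × C (aromatic): 1 H each → 6
  Total hydrogens = 6.
Molecular formula: C6H6

C6H6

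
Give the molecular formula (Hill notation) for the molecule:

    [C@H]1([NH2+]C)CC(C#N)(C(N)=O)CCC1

C9H16N3O+

Heavy atoms from the SMILES: 9 C, 3 N, 1 O.
Implicit hydrogens by atom environment:
  4 × C: 2 H each → 8
  3 × C: no H
  1 × C: 3 H
  1 × C: 1 H
  1 × N (charge +1): 2 H
  1 × N: 2 H
  1 × N: no H
  1 × O: no H
  Total hydrogens = 16.
Net charge +1.
Molecular formula: C9H16N3O+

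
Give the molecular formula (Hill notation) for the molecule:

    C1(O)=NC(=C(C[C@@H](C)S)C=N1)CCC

C10H16N2OS

Heavy atoms from the SMILES: 10 C, 2 N, 1 O, 1 S.
Implicit hydrogens by atom environment:
  3 × C: 2 H each → 6
  3 × C (aromatic): no H
  2 × C: 3 H each → 6
  2 × N (aromatic): no H
  1 × C (aromatic): 1 H
  1 × C: 1 H
  1 × O: 1 H
  1 × S: 1 H
  Total hydrogens = 16.
Molecular formula: C10H16N2OS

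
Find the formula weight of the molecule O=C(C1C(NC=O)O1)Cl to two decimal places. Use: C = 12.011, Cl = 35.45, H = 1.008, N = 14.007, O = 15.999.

Molecular formula: C4H4ClNO3.
M = 4×12.011 + 1×35.45 + 4×1.008 + 1×14.007 + 3×15.999 = 149.53 g/mol.

149.53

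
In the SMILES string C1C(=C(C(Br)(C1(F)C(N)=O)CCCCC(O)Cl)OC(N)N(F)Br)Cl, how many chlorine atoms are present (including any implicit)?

The symbol for chlorine appears 2 times in the SMILES.

2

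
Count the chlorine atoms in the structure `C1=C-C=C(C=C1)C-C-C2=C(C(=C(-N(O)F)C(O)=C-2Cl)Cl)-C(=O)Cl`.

The symbol for chlorine appears 3 times in the SMILES.

3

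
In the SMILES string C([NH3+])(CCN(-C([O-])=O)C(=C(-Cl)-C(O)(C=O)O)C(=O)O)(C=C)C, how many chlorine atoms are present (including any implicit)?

The symbol for chlorine appears 1 time in the SMILES.

1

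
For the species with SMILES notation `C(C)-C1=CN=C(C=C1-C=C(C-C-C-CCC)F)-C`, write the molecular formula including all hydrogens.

Heavy atoms from the SMILES: 16 C, 1 F, 1 N.
Implicit hydrogens by atom environment:
  6 × C: 2 H each → 12
  3 × C: 3 H each → 9
  3 × C (aromatic): no H
  2 × C (aromatic): 1 H each → 2
  1 × C: 1 H
  1 × C: no H
  1 × F: no H
  1 × N (aromatic): no H
  Total hydrogens = 24.
Molecular formula: C16H24FN

C16H24FN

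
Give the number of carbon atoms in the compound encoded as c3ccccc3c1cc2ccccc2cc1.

The symbol for carbon appears 16 times in the SMILES. Lowercase c denotes aromatic carbon and counts toward C.

16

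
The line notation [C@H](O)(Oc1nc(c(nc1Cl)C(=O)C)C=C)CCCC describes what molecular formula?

Heavy atoms from the SMILES: 13 C, 1 Cl, 2 N, 3 O.
Implicit hydrogens by atom environment:
  4 × C: 2 H each → 8
  4 × C (aromatic): no H
  2 × C: 3 H each → 6
  2 × C: 1 H each → 2
  2 × N (aromatic): no H
  2 × O: no H
  1 × C: no H
  1 × Cl: no H
  1 × O: 1 H
  Total hydrogens = 17.
Molecular formula: C13H17ClN2O3

C13H17ClN2O3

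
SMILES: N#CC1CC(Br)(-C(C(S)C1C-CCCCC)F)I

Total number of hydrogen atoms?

Hydrogens are implicit in SMILES; fill each atom to its normal valence:
  6 × C: 2 H each → 12
  4 × C: 1 H each → 4
  2 × C: no H
  1 × Br: no H
  1 × C: 3 H
  1 × F: no H
  1 × I: no H
  1 × N: no H
  1 × S: 1 H
  Total hydrogens = 20.

20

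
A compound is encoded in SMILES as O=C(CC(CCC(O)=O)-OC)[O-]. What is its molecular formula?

Heavy atoms from the SMILES: 7 C, 5 O.
Implicit hydrogens by atom environment:
  3 × C: 2 H each → 6
  3 × O: no H
  2 × C: no H
  1 × C: 3 H
  1 × C: 1 H
  1 × O: 1 H
  1 × O (charge -1): no H
  Total hydrogens = 11.
Net charge -1.
Molecular formula: C7H11O5-

C7H11O5-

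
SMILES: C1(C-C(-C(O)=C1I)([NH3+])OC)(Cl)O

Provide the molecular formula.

Heavy atoms from the SMILES: 6 C, 1 Cl, 1 I, 1 N, 3 O.
Implicit hydrogens by atom environment:
  4 × C: no H
  2 × O: 1 H each → 2
  1 × C: 3 H
  1 × C: 2 H
  1 × Cl: no H
  1 × I: no H
  1 × N (charge +1): 3 H
  1 × O: no H
  Total hydrogens = 10.
Net charge +1.
Molecular formula: C6H10ClINO3+

C6H10ClINO3+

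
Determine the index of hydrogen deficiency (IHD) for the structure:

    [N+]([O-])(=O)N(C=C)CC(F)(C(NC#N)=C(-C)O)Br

Molecular formula from the SMILES: C8H10BrFN4O3.
DoU = (2C + 2 + N − H − X)/2 = (2·8 + 2 + 4 − 10 − 2)/2 = 10/2 = 5.
(Structurally: 0 ring(s) + 5 π bond(s) = 5.)

5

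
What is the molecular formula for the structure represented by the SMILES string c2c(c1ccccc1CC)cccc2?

C14H14

Heavy atoms from the SMILES: 14 C.
Implicit hydrogens by atom environment:
  9 × C (aromatic): 1 H each → 9
  3 × C (aromatic): no H
  1 × C: 3 H
  1 × C: 2 H
  Total hydrogens = 14.
Molecular formula: C14H14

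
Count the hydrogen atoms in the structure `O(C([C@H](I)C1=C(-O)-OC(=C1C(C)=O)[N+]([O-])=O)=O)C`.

Hydrogens are implicit in SMILES; fill each atom to its normal valence:
  4 × C (aromatic): no H
  4 × O: no H
  2 × C: 3 H each → 6
  2 × C: no H
  1 × C: 1 H
  1 × I: no H
  1 × N (charge +1): no H
  1 × O: 1 H
  1 × O (aromatic): no H
  1 × O (charge -1): no H
  Total hydrogens = 8.

8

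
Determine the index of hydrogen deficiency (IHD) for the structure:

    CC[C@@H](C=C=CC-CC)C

Molecular formula from the SMILES: C10H18.
DoU = (2C + 2 + N − H − X)/2 = (2·10 + 2 + 0 − 18 − 0)/2 = 4/2 = 2.
(Structurally: 0 ring(s) + 2 π bond(s) = 2.)

2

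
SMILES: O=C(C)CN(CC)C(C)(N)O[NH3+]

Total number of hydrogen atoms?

18

Hydrogens are implicit in SMILES; fill each atom to its normal valence:
  3 × C: 3 H each → 9
  2 × C: 2 H each → 4
  2 × C: no H
  2 × O: no H
  1 × N (charge +1): 3 H
  1 × N: 2 H
  1 × N: no H
  Total hydrogens = 18.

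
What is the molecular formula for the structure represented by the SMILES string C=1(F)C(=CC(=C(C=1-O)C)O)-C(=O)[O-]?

C8H6FO4-

Heavy atoms from the SMILES: 8 C, 1 F, 4 O.
Implicit hydrogens by atom environment:
  5 × C (aromatic): no H
  2 × O: 1 H each → 2
  1 × C: 3 H
  1 × C (aromatic): 1 H
  1 × C: no H
  1 × F: no H
  1 × O: no H
  1 × O (charge -1): no H
  Total hydrogens = 6.
Net charge -1.
Molecular formula: C8H6FO4-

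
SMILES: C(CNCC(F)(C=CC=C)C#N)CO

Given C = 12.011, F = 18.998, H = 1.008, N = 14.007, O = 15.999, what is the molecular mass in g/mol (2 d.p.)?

Molecular formula: C10H15FN2O.
M = 10×12.011 + 1×18.998 + 15×1.008 + 2×14.007 + 1×15.999 = 198.24 g/mol.

198.24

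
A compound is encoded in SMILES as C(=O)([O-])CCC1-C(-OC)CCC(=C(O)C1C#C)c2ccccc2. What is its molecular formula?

C19H21O4-

Heavy atoms from the SMILES: 19 C, 4 O.
Implicit hydrogens by atom environment:
  5 × C (aromatic): 1 H each → 5
  4 × C: 2 H each → 8
  4 × C: 1 H each → 4
  4 × C: no H
  2 × O: no H
  1 × C: 3 H
  1 × C (aromatic): no H
  1 × O: 1 H
  1 × O (charge -1): no H
  Total hydrogens = 21.
Net charge -1.
Molecular formula: C19H21O4-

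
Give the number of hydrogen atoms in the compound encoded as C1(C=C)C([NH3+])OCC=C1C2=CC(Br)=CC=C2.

Hydrogens are implicit in SMILES; fill each atom to its normal valence:
  4 × C: 1 H each → 4
  4 × C (aromatic): 1 H each → 4
  2 × C: 2 H each → 4
  2 × C (aromatic): no H
  1 × Br: no H
  1 × C: no H
  1 × N (charge +1): 3 H
  1 × O: no H
  Total hydrogens = 15.

15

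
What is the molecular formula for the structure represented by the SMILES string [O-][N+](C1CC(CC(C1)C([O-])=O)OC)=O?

C8H12NO5-

Heavy atoms from the SMILES: 8 C, 1 N, 5 O.
Implicit hydrogens by atom environment:
  3 × C: 2 H each → 6
  3 × C: 1 H each → 3
  3 × O: no H
  2 × O (charge -1): no H
  1 × C: 3 H
  1 × C: no H
  1 × N (charge +1): no H
  Total hydrogens = 12.
Net charge -1.
Molecular formula: C8H12NO5-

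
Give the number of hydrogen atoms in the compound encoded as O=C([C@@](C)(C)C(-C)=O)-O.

Hydrogens are implicit in SMILES; fill each atom to its normal valence:
  3 × C: 3 H each → 9
  3 × C: no H
  2 × O: no H
  1 × O: 1 H
  Total hydrogens = 10.

10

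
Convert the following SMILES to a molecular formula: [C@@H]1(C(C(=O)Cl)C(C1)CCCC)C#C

C11H15ClO

Heavy atoms from the SMILES: 11 C, 1 Cl, 1 O.
Implicit hydrogens by atom environment:
  4 × C: 2 H each → 8
  4 × C: 1 H each → 4
  2 × C: no H
  1 × C: 3 H
  1 × Cl: no H
  1 × O: no H
  Total hydrogens = 15.
Molecular formula: C11H15ClO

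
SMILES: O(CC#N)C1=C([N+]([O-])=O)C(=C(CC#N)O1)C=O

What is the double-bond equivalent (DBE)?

9

Molecular formula from the SMILES: C9H5N3O5.
DoU = (2C + 2 + N − H − X)/2 = (2·9 + 2 + 3 − 5 − 0)/2 = 18/2 = 9.
(Structurally: 1 ring(s) + 8 π bond(s) = 9.)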